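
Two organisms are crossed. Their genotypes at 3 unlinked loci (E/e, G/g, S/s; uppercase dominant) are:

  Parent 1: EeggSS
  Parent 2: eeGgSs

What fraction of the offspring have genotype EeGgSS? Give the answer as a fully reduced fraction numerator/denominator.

EeggSS gametes: EgS×4, egS×4
eeGgSs gametes: eGS×2, eGs×2, egS×2, egs×2
EeggSS×eeGgSs grid (8·8=64): EeGgSS=8 EeGgSs=8 EeggSS=8 EeggSs=8 eeGgSS=8 eeGgSs=8 eeggSS=8 eeggSs=8
EeGgSS hits 8/64; gcd=8; 8÷8/64÷8 = 1/8

P(EeGgSS) = 1/8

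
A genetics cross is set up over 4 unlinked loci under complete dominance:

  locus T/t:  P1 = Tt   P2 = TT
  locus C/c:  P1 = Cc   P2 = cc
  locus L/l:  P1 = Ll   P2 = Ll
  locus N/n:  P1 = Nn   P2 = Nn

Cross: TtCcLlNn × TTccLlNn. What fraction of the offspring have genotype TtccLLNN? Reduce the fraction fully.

TtCcLlNn gametes: TCLN×1, TCLn×1, TClN×1, TCln×1, TcLN×1, TcLn×1, TclN×1, Tcln×1, tCLN×1, tCLn×1, tClN×1, tCln×1, tcLN×1, tcLn×1, tclN×1, tcln×1
TTccLlNn gametes: TcLN×4, TcLn×4, TclN×4, Tcln×4
TtCcLlNn×TTccLlNn grid (16·16=256): TTCcLLNN=4 TTCcLLNn=8 TTCcLLnn=4 TTCcLlNN=8 TTCcLlNn=16 TTCcLlnn=8 TTCcllNN=4 TTCcllNn=8 TTCcllnn=4 TTccLLNN=4 TTccLLNn=8 TTccLLnn=4 TTccLlNN=8 TTccLlNn=16 TTccLlnn=8 TTccllNN=4 TTccllNn=8 TTccllnn=4 TtCcLLNN=4 TtCcLLNn=8 TtCcLLnn=4 TtCcLlNN=8 TtCcLlNn=16 TtCcLlnn=8 TtCcllNN=4 TtCcllNn=8 TtCcllnn=4 TtccLLNN=4 TtccLLNn=8 TtccLLnn=4 TtccLlNN=8 TtccLlNn=16 TtccLlnn=8 TtccllNN=4 TtccllNn=8 Ttccllnn=4
TtccLLNN hits 4/256; gcd=4; 4÷4/256÷4 = 1/64

P(TtccLLNN) = 1/64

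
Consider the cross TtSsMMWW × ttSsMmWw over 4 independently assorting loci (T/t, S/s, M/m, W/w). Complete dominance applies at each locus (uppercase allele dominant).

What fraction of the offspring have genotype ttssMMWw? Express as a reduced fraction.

P(ttssMMWw) = 1/32

TtSsMMWW gametes: TSMW×4, TsMW×4, tSMW×4, tsMW×4
ttSsMmWw gametes: tSMW×2, tSMw×2, tSmW×2, tSmw×2, tsMW×2, tsMw×2, tsmW×2, tsmw×2
TtSsMMWW×ttSsMmWw grid (16·16=256): TtSSMMWW=8 TtSSMMWw=8 TtSSMmWW=8 TtSSMmWw=8 TtSsMMWW=16 TtSsMMWw=16 TtSsMmWW=16 TtSsMmWw=16 TtssMMWW=8 TtssMMWw=8 TtssMmWW=8 TtssMmWw=8 ttSSMMWW=8 ttSSMMWw=8 ttSSMmWW=8 ttSSMmWw=8 ttSsMMWW=16 ttSsMMWw=16 ttSsMmWW=16 ttSsMmWw=16 ttssMMWW=8 ttssMMWw=8 ttssMmWW=8 ttssMmWw=8
ttssMMWw hits 8/256; gcd=8; 8÷8/256÷8 = 1/32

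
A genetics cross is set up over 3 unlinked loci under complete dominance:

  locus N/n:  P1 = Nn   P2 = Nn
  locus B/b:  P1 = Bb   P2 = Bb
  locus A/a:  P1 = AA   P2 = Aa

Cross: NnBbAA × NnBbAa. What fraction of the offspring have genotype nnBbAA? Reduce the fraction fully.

P(nnBbAA) = 1/16

NnBbAA gametes: NBA×2, NbA×2, nBA×2, nbA×2
NnBbAa gametes: NBA×1, NBa×1, NbA×1, Nba×1, nBA×1, nBa×1, nbA×1, nba×1
NnBbAA×NnBbAa grid (8·8=64): NNBBAA=2 NNBBAa=2 NNBbAA=4 NNBbAa=4 NNbbAA=2 NNbbAa=2 NnBBAA=4 NnBBAa=4 NnBbAA=8 NnBbAa=8 NnbbAA=4 NnbbAa=4 nnBBAA=2 nnBBAa=2 nnBbAA=4 nnBbAa=4 nnbbAA=2 nnbbAa=2
nnBbAA hits 4/64; gcd=4; 4÷4/64÷4 = 1/16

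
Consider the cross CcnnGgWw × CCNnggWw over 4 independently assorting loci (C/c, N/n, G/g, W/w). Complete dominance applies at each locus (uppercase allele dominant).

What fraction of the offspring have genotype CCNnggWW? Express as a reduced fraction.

CcnnGgWw gametes: CnGW×2, CnGw×2, CngW×2, Cngw×2, cnGW×2, cnGw×2, cngW×2, cngw×2
CCNnggWw gametes: CNgW×4, CNgw×4, CngW×4, Cngw×4
CcnnGgWw×CCNnggWw grid (16·16=256): CCNnGgWW=8 CCNnGgWw=16 CCNnGgww=8 CCNnggWW=8 CCNnggWw=16 CCNnggww=8 CCnnGgWW=8 CCnnGgWw=16 CCnnGgww=8 CCnnggWW=8 CCnnggWw=16 CCnnggww=8 CcNnGgWW=8 CcNnGgWw=16 CcNnGgww=8 CcNnggWW=8 CcNnggWw=16 CcNnggww=8 CcnnGgWW=8 CcnnGgWw=16 CcnnGgww=8 CcnnggWW=8 CcnnggWw=16 Ccnnggww=8
CCNnggWW hits 8/256; gcd=8; 8÷8/256÷8 = 1/32

P(CCNnggWW) = 1/32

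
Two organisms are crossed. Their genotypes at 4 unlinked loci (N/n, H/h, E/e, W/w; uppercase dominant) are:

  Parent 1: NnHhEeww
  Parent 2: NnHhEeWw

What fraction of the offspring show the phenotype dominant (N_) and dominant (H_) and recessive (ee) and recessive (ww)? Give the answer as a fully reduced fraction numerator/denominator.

NnHhEeww gametes: NHEw×2, NHew×2, NhEw×2, Nhew×2, nHEw×2, nHew×2, nhEw×2, nhew×2
NnHhEeWw gametes: NHEW×1, NHEw×1, NHeW×1, NHew×1, NhEW×1, NhEw×1, NheW×1, Nhew×1, nHEW×1, nHEw×1, nHeW×1, nHew×1, nhEW×1, nhEw×1, nheW×1, nhew×1
NnHhEeww×NnHhEeWw grid (16·16=256): NNHHEEWw=2 NNHHEEww=2 NNHHEeWw=4 NNHHEeww=4 NNHHeeWw=2 NNHHeeww=2 NNHhEEWw=4 NNHhEEww=4 NNHhEeWw=8 NNHhEeww=8 NNHheeWw=4 NNHheeww=4 NNhhEEWw=2 NNhhEEww=2 NNhhEeWw=4 NNhhEeww=4 NNhheeWw=2 NNhheeww=2 NnHHEEWw=4 NnHHEEww=4 NnHHEeWw=8 NnHHEeww=8 NnHHeeWw=4 NnHHeeww=4 NnHhEEWw=8 NnHhEEww=8 NnHhEeWw=16 NnHhEeww=16 NnHheeWw=8 NnHheeww=8 NnhhEEWw=4 NnhhEEww=4 NnhhEeWw=8 NnhhEeww=8 NnhheeWw=4 Nnhheeww=4 nnHHEEWw=2 nnHHEEww=2 nnHHEeWw=4 nnHHEeww=4 nnHHeeWw=2 nnHHeeww=2 nnHhEEWw=4 nnHhEEww=4 nnHhEeWw=8 nnHhEeww=8 nnHheeWw=4 nnHheeww=4 nnhhEEWw=2 nnhhEEww=2 nnhhEeWw=4 nnhhEeww=4 nnhheeWw=2 nnhheeww=2
N_ H_ ee ww hits 18/256; gcd=2; 18÷2/256÷2 = 9/128

P(N_ H_ ee ww) = 9/128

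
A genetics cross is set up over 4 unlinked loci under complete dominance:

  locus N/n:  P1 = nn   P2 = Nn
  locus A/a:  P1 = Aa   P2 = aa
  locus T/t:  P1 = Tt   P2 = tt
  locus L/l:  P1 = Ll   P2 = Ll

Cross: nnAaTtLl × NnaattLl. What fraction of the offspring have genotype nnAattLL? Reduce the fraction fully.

P(nnAattLL) = 1/32

nnAaTtLl gametes: nATL×2, nATl×2, nAtL×2, nAtl×2, naTL×2, naTl×2, natL×2, natl×2
NnaattLl gametes: NatL×4, Natl×4, natL×4, natl×4
nnAaTtLl×NnaattLl grid (16·16=256): NnAaTtLL=8 NnAaTtLl=16 NnAaTtll=8 NnAattLL=8 NnAattLl=16 NnAattll=8 NnaaTtLL=8 NnaaTtLl=16 NnaaTtll=8 NnaattLL=8 NnaattLl=16 Nnaattll=8 nnAaTtLL=8 nnAaTtLl=16 nnAaTtll=8 nnAattLL=8 nnAattLl=16 nnAattll=8 nnaaTtLL=8 nnaaTtLl=16 nnaaTtll=8 nnaattLL=8 nnaattLl=16 nnaattll=8
nnAattLL hits 8/256; gcd=8; 8÷8/256÷8 = 1/32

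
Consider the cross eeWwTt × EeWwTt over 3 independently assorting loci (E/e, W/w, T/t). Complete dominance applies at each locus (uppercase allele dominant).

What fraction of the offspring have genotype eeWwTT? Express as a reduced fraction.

eeWwTt gametes: eWT×2, eWt×2, ewT×2, ewt×2
EeWwTt gametes: EWT×1, EWt×1, EwT×1, Ewt×1, eWT×1, eWt×1, ewT×1, ewt×1
eeWwTt×EeWwTt grid (8·8=64): EeWWTT=2 EeWWTt=4 EeWWtt=2 EeWwTT=4 EeWwTt=8 EeWwtt=4 EewwTT=2 EewwTt=4 Eewwtt=2 eeWWTT=2 eeWWTt=4 eeWWtt=2 eeWwTT=4 eeWwTt=8 eeWwtt=4 eewwTT=2 eewwTt=4 eewwtt=2
eeWwTT hits 4/64; gcd=4; 4÷4/64÷4 = 1/16

P(eeWwTT) = 1/16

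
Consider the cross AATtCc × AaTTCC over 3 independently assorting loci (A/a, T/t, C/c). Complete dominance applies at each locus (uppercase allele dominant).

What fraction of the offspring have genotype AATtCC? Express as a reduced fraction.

P(AATtCC) = 1/8

AATtCc gametes: ATC×2, ATc×2, AtC×2, Atc×2
AaTTCC gametes: ATC×4, aTC×4
AATtCc×AaTTCC grid (8·8=64): AATTCC=8 AATTCc=8 AATtCC=8 AATtCc=8 AaTTCC=8 AaTTCc=8 AaTtCC=8 AaTtCc=8
AATtCC hits 8/64; gcd=8; 8÷8/64÷8 = 1/8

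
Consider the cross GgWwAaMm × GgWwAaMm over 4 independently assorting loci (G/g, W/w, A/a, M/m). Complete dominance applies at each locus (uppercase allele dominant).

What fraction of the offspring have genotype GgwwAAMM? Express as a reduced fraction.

GgWwAaMm gametes: GWAM×1, GWAm×1, GWaM×1, GWam×1, GwAM×1, GwAm×1, GwaM×1, Gwam×1, gWAM×1, gWAm×1, gWaM×1, gWam×1, gwAM×1, gwAm×1, gwaM×1, gwam×1
GgWwAaMm gametes: GWAM×1, GWAm×1, GWaM×1, GWam×1, GwAM×1, GwAm×1, GwaM×1, Gwam×1, gWAM×1, gWAm×1, gWaM×1, gWam×1, gwAM×1, gwAm×1, gwaM×1, gwam×1
GgWwAaMm×GgWwAaMm grid (16·16=256): GGWWAAMM=1 GGWWAAMm=2 GGWWAAmm=1 GGWWAaMM=2 GGWWAaMm=4 GGWWAamm=2 GGWWaaMM=1 GGWWaaMm=2 GGWWaamm=1 GGWwAAMM=2 GGWwAAMm=4 GGWwAAmm=2 GGWwAaMM=4 GGWwAaMm=8 GGWwAamm=4 GGWwaaMM=2 GGWwaaMm=4 GGWwaamm=2 GGwwAAMM=1 GGwwAAMm=2 GGwwAAmm=1 GGwwAaMM=2 GGwwAaMm=4 GGwwAamm=2 GGwwaaMM=1 GGwwaaMm=2 GGwwaamm=1 GgWWAAMM=2 GgWWAAMm=4 GgWWAAmm=2 GgWWAaMM=4 GgWWAaMm=8 GgWWAamm=4 GgWWaaMM=2 GgWWaaMm=4 GgWWaamm=2 GgWwAAMM=4 GgWwAAMm=8 GgWwAAmm=4 GgWwAaMM=8 GgWwAaMm=16 GgWwAamm=8 GgWwaaMM=4 GgWwaaMm=8 GgWwaamm=4 GgwwAAMM=2 GgwwAAMm=4 GgwwAAmm=2 GgwwAaMM=4 GgwwAaMm=8 GgwwAamm=4 GgwwaaMM=2 GgwwaaMm=4 Ggwwaamm=2 ggWWAAMM=1 ggWWAAMm=2 ggWWAAmm=1 ggWWAaMM=2 ggWWAaMm=4 ggWWAamm=2 ggWWaaMM=1 ggWWaaMm=2 ggWWaamm=1 ggWwAAMM=2 ggWwAAMm=4 ggWwAAmm=2 ggWwAaMM=4 ggWwAaMm=8 ggWwAamm=4 ggWwaaMM=2 ggWwaaMm=4 ggWwaamm=2 ggwwAAMM=1 ggwwAAMm=2 ggwwAAmm=1 ggwwAaMM=2 ggwwAaMm=4 ggwwAamm=2 ggwwaaMM=1 ggwwaaMm=2 ggwwaamm=1
GgwwAAMM hits 2/256; gcd=2; 2÷2/256÷2 = 1/128

P(GgwwAAMM) = 1/128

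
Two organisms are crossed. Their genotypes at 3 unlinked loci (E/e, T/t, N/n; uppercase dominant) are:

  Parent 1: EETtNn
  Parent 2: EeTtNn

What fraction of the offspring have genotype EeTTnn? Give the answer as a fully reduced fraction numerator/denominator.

EETtNn gametes: ETN×2, ETn×2, EtN×2, Etn×2
EeTtNn gametes: ETN×1, ETn×1, EtN×1, Etn×1, eTN×1, eTn×1, etN×1, etn×1
EETtNn×EeTtNn grid (8·8=64): EETTNN=2 EETTNn=4 EETTnn=2 EETtNN=4 EETtNn=8 EETtnn=4 EEttNN=2 EEttNn=4 EEttnn=2 EeTTNN=2 EeTTNn=4 EeTTnn=2 EeTtNN=4 EeTtNn=8 EeTtnn=4 EettNN=2 EettNn=4 Eettnn=2
EeTTnn hits 2/64; gcd=2; 2÷2/64÷2 = 1/32

P(EeTTnn) = 1/32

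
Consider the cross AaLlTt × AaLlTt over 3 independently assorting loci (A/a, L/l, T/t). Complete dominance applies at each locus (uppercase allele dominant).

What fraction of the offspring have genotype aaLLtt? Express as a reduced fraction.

AaLlTt gametes: ALT×1, ALt×1, AlT×1, Alt×1, aLT×1, aLt×1, alT×1, alt×1
AaLlTt gametes: ALT×1, ALt×1, AlT×1, Alt×1, aLT×1, aLt×1, alT×1, alt×1
AaLlTt×AaLlTt grid (8·8=64): AALLTT=1 AALLTt=2 AALLtt=1 AALlTT=2 AALlTt=4 AALltt=2 AAllTT=1 AAllTt=2 AAlltt=1 AaLLTT=2 AaLLTt=4 AaLLtt=2 AaLlTT=4 AaLlTt=8 AaLltt=4 AallTT=2 AallTt=4 Aalltt=2 aaLLTT=1 aaLLTt=2 aaLLtt=1 aaLlTT=2 aaLlTt=4 aaLltt=2 aallTT=1 aallTt=2 aalltt=1
aaLLtt hits 1/64; gcd=1; 1÷1/64÷1 = 1/64

P(aaLLtt) = 1/64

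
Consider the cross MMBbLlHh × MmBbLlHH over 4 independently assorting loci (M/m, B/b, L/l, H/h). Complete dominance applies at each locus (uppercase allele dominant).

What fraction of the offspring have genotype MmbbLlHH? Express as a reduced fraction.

MMBbLlHh gametes: MBLH×2, MBLh×2, MBlH×2, MBlh×2, MbLH×2, MbLh×2, MblH×2, Mblh×2
MmBbLlHH gametes: MBLH×2, MBlH×2, MbLH×2, MblH×2, mBLH×2, mBlH×2, mbLH×2, mblH×2
MMBbLlHh×MmBbLlHH grid (16·16=256): MMBBLLHH=4 MMBBLLHh=4 MMBBLlHH=8 MMBBLlHh=8 MMBBllHH=4 MMBBllHh=4 MMBbLLHH=8 MMBbLLHh=8 MMBbLlHH=16 MMBbLlHh=16 MMBbllHH=8 MMBbllHh=8 MMbbLLHH=4 MMbbLLHh=4 MMbbLlHH=8 MMbbLlHh=8 MMbbllHH=4 MMbbllHh=4 MmBBLLHH=4 MmBBLLHh=4 MmBBLlHH=8 MmBBLlHh=8 MmBBllHH=4 MmBBllHh=4 MmBbLLHH=8 MmBbLLHh=8 MmBbLlHH=16 MmBbLlHh=16 MmBbllHH=8 MmBbllHh=8 MmbbLLHH=4 MmbbLLHh=4 MmbbLlHH=8 MmbbLlHh=8 MmbbllHH=4 MmbbllHh=4
MmbbLlHH hits 8/256; gcd=8; 8÷8/256÷8 = 1/32

P(MmbbLlHH) = 1/32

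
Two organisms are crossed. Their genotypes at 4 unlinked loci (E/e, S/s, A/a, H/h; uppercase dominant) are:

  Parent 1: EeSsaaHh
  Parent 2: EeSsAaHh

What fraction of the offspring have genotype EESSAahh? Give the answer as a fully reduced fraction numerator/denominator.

P(EESSAahh) = 1/128

EeSsaaHh gametes: ESaH×2, ESah×2, EsaH×2, Esah×2, eSaH×2, eSah×2, esaH×2, esah×2
EeSsAaHh gametes: ESAH×1, ESAh×1, ESaH×1, ESah×1, EsAH×1, EsAh×1, EsaH×1, Esah×1, eSAH×1, eSAh×1, eSaH×1, eSah×1, esAH×1, esAh×1, esaH×1, esah×1
EeSsaaHh×EeSsAaHh grid (16·16=256): EESSAaHH=2 EESSAaHh=4 EESSAahh=2 EESSaaHH=2 EESSaaHh=4 EESSaahh=2 EESsAaHH=4 EESsAaHh=8 EESsAahh=4 EESsaaHH=4 EESsaaHh=8 EESsaahh=4 EEssAaHH=2 EEssAaHh=4 EEssAahh=2 EEssaaHH=2 EEssaaHh=4 EEssaahh=2 EeSSAaHH=4 EeSSAaHh=8 EeSSAahh=4 EeSSaaHH=4 EeSSaaHh=8 EeSSaahh=4 EeSsAaHH=8 EeSsAaHh=16 EeSsAahh=8 EeSsaaHH=8 EeSsaaHh=16 EeSsaahh=8 EessAaHH=4 EessAaHh=8 EessAahh=4 EessaaHH=4 EessaaHh=8 Eessaahh=4 eeSSAaHH=2 eeSSAaHh=4 eeSSAahh=2 eeSSaaHH=2 eeSSaaHh=4 eeSSaahh=2 eeSsAaHH=4 eeSsAaHh=8 eeSsAahh=4 eeSsaaHH=4 eeSsaaHh=8 eeSsaahh=4 eessAaHH=2 eessAaHh=4 eessAahh=2 eessaaHH=2 eessaaHh=4 eessaahh=2
EESSAahh hits 2/256; gcd=2; 2÷2/256÷2 = 1/128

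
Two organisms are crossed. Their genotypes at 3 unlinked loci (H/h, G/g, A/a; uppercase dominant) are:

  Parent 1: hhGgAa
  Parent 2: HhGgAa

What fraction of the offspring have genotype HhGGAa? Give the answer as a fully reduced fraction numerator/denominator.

hhGgAa gametes: hGA×2, hGa×2, hgA×2, hga×2
HhGgAa gametes: HGA×1, HGa×1, HgA×1, Hga×1, hGA×1, hGa×1, hgA×1, hga×1
hhGgAa×HhGgAa grid (8·8=64): HhGGAA=2 HhGGAa=4 HhGGaa=2 HhGgAA=4 HhGgAa=8 HhGgaa=4 HhggAA=2 HhggAa=4 Hhggaa=2 hhGGAA=2 hhGGAa=4 hhGGaa=2 hhGgAA=4 hhGgAa=8 hhGgaa=4 hhggAA=2 hhggAa=4 hhggaa=2
HhGGAa hits 4/64; gcd=4; 4÷4/64÷4 = 1/16

P(HhGGAa) = 1/16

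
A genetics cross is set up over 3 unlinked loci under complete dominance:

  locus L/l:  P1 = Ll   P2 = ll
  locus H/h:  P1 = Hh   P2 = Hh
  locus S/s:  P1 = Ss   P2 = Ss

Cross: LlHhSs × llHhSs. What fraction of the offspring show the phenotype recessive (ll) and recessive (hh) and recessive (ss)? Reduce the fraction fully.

P(ll hh ss) = 1/32

LlHhSs gametes: LHS×1, LHs×1, LhS×1, Lhs×1, lHS×1, lHs×1, lhS×1, lhs×1
llHhSs gametes: lHS×2, lHs×2, lhS×2, lhs×2
LlHhSs×llHhSs grid (8·8=64): LlHHSS=2 LlHHSs=4 LlHHss=2 LlHhSS=4 LlHhSs=8 LlHhss=4 LlhhSS=2 LlhhSs=4 Llhhss=2 llHHSS=2 llHHSs=4 llHHss=2 llHhSS=4 llHhSs=8 llHhss=4 llhhSS=2 llhhSs=4 llhhss=2
ll hh ss hits 2/64; gcd=2; 2÷2/64÷2 = 1/32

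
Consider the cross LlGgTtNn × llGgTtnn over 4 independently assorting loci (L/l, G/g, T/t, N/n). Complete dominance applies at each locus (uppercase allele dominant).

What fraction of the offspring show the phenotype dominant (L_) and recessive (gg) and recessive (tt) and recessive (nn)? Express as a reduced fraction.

LlGgTtNn gametes: LGTN×1, LGTn×1, LGtN×1, LGtn×1, LgTN×1, LgTn×1, LgtN×1, Lgtn×1, lGTN×1, lGTn×1, lGtN×1, lGtn×1, lgTN×1, lgTn×1, lgtN×1, lgtn×1
llGgTtnn gametes: lGTn×4, lGtn×4, lgTn×4, lgtn×4
LlGgTtNn×llGgTtnn grid (16·16=256): LlGGTTNn=4 LlGGTTnn=4 LlGGTtNn=8 LlGGTtnn=8 LlGGttNn=4 LlGGttnn=4 LlGgTTNn=8 LlGgTTnn=8 LlGgTtNn=16 LlGgTtnn=16 LlGgttNn=8 LlGgttnn=8 LlggTTNn=4 LlggTTnn=4 LlggTtNn=8 LlggTtnn=8 LlggttNn=4 Llggttnn=4 llGGTTNn=4 llGGTTnn=4 llGGTtNn=8 llGGTtnn=8 llGGttNn=4 llGGttnn=4 llGgTTNn=8 llGgTTnn=8 llGgTtNn=16 llGgTtnn=16 llGgttNn=8 llGgttnn=8 llggTTNn=4 llggTTnn=4 llggTtNn=8 llggTtnn=8 llggttNn=4 llggttnn=4
L_ gg tt nn hits 4/256; gcd=4; 4÷4/256÷4 = 1/64

P(L_ gg tt nn) = 1/64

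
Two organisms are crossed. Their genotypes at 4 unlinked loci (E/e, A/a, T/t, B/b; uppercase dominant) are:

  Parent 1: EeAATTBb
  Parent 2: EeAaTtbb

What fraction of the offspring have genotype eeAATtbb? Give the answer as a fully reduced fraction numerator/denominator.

P(eeAATtbb) = 1/32

EeAATTBb gametes: EATB×4, EATb×4, eATB×4, eATb×4
EeAaTtbb gametes: EATb×2, EAtb×2, EaTb×2, Eatb×2, eATb×2, eAtb×2, eaTb×2, eatb×2
EeAATTBb×EeAaTtbb grid (16·16=256): EEAATTBb=8 EEAATTbb=8 EEAATtBb=8 EEAATtbb=8 EEAaTTBb=8 EEAaTTbb=8 EEAaTtBb=8 EEAaTtbb=8 EeAATTBb=16 EeAATTbb=16 EeAATtBb=16 EeAATtbb=16 EeAaTTBb=16 EeAaTTbb=16 EeAaTtBb=16 EeAaTtbb=16 eeAATTBb=8 eeAATTbb=8 eeAATtBb=8 eeAATtbb=8 eeAaTTBb=8 eeAaTTbb=8 eeAaTtBb=8 eeAaTtbb=8
eeAATtbb hits 8/256; gcd=8; 8÷8/256÷8 = 1/32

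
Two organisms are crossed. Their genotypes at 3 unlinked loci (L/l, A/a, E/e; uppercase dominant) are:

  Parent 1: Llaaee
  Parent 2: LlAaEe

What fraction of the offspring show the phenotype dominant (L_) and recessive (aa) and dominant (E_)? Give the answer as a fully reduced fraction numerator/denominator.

P(L_ aa E_) = 3/16

Llaaee gametes: Lae×4, lae×4
LlAaEe gametes: LAE×1, LAe×1, LaE×1, Lae×1, lAE×1, lAe×1, laE×1, lae×1
Llaaee×LlAaEe grid (8·8=64): LLAaEe=4 LLAaee=4 LLaaEe=4 LLaaee=4 LlAaEe=8 LlAaee=8 LlaaEe=8 Llaaee=8 llAaEe=4 llAaee=4 llaaEe=4 llaaee=4
L_ aa E_ hits 12/64; gcd=4; 12÷4/64÷4 = 3/16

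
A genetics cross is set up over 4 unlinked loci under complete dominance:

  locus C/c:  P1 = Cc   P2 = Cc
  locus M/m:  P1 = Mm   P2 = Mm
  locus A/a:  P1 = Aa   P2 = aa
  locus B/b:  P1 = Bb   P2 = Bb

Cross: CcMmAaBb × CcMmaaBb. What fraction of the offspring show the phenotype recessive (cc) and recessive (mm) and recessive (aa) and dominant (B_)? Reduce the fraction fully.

CcMmAaBb gametes: CMAB×1, CMAb×1, CMaB×1, CMab×1, CmAB×1, CmAb×1, CmaB×1, Cmab×1, cMAB×1, cMAb×1, cMaB×1, cMab×1, cmAB×1, cmAb×1, cmaB×1, cmab×1
CcMmaaBb gametes: CMaB×2, CMab×2, CmaB×2, Cmab×2, cMaB×2, cMab×2, cmaB×2, cmab×2
CcMmAaBb×CcMmaaBb grid (16·16=256): CCMMAaBB=2 CCMMAaBb=4 CCMMAabb=2 CCMMaaBB=2 CCMMaaBb=4 CCMMaabb=2 CCMmAaBB=4 CCMmAaBb=8 CCMmAabb=4 CCMmaaBB=4 CCMmaaBb=8 CCMmaabb=4 CCmmAaBB=2 CCmmAaBb=4 CCmmAabb=2 CCmmaaBB=2 CCmmaaBb=4 CCmmaabb=2 CcMMAaBB=4 CcMMAaBb=8 CcMMAabb=4 CcMMaaBB=4 CcMMaaBb=8 CcMMaabb=4 CcMmAaBB=8 CcMmAaBb=16 CcMmAabb=8 CcMmaaBB=8 CcMmaaBb=16 CcMmaabb=8 CcmmAaBB=4 CcmmAaBb=8 CcmmAabb=4 CcmmaaBB=4 CcmmaaBb=8 Ccmmaabb=4 ccMMAaBB=2 ccMMAaBb=4 ccMMAabb=2 ccMMaaBB=2 ccMMaaBb=4 ccMMaabb=2 ccMmAaBB=4 ccMmAaBb=8 ccMmAabb=4 ccMmaaBB=4 ccMmaaBb=8 ccMmaabb=4 ccmmAaBB=2 ccmmAaBb=4 ccmmAabb=2 ccmmaaBB=2 ccmmaaBb=4 ccmmaabb=2
cc mm aa B_ hits 6/256; gcd=2; 6÷2/256÷2 = 3/128

P(cc mm aa B_) = 3/128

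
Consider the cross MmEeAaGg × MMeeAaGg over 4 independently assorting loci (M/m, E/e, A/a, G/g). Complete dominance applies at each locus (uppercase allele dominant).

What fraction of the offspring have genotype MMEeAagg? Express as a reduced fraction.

P(MMEeAagg) = 1/32

MmEeAaGg gametes: MEAG×1, MEAg×1, MEaG×1, MEag×1, MeAG×1, MeAg×1, MeaG×1, Meag×1, mEAG×1, mEAg×1, mEaG×1, mEag×1, meAG×1, meAg×1, meaG×1, meag×1
MMeeAaGg gametes: MeAG×4, MeAg×4, MeaG×4, Meag×4
MmEeAaGg×MMeeAaGg grid (16·16=256): MMEeAAGG=4 MMEeAAGg=8 MMEeAAgg=4 MMEeAaGG=8 MMEeAaGg=16 MMEeAagg=8 MMEeaaGG=4 MMEeaaGg=8 MMEeaagg=4 MMeeAAGG=4 MMeeAAGg=8 MMeeAAgg=4 MMeeAaGG=8 MMeeAaGg=16 MMeeAagg=8 MMeeaaGG=4 MMeeaaGg=8 MMeeaagg=4 MmEeAAGG=4 MmEeAAGg=8 MmEeAAgg=4 MmEeAaGG=8 MmEeAaGg=16 MmEeAagg=8 MmEeaaGG=4 MmEeaaGg=8 MmEeaagg=4 MmeeAAGG=4 MmeeAAGg=8 MmeeAAgg=4 MmeeAaGG=8 MmeeAaGg=16 MmeeAagg=8 MmeeaaGG=4 MmeeaaGg=8 Mmeeaagg=4
MMEeAagg hits 8/256; gcd=8; 8÷8/256÷8 = 1/32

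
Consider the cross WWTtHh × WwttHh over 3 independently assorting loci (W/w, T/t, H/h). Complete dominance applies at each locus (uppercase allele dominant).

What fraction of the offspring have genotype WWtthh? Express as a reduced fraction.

P(WWtthh) = 1/16

WWTtHh gametes: WTH×2, WTh×2, WtH×2, Wth×2
WwttHh gametes: WtH×2, Wth×2, wtH×2, wth×2
WWTtHh×WwttHh grid (8·8=64): WWTtHH=4 WWTtHh=8 WWTthh=4 WWttHH=4 WWttHh=8 WWtthh=4 WwTtHH=4 WwTtHh=8 WwTthh=4 WwttHH=4 WwttHh=8 Wwtthh=4
WWtthh hits 4/64; gcd=4; 4÷4/64÷4 = 1/16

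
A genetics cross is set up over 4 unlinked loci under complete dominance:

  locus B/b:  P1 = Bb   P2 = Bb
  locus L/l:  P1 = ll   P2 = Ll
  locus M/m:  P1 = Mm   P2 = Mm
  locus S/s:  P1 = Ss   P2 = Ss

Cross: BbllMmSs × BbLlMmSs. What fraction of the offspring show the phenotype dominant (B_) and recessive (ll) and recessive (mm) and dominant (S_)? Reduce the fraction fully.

P(B_ ll mm S_) = 9/128

BbllMmSs gametes: BlMS×2, BlMs×2, BlmS×2, Blms×2, blMS×2, blMs×2, blmS×2, blms×2
BbLlMmSs gametes: BLMS×1, BLMs×1, BLmS×1, BLms×1, BlMS×1, BlMs×1, BlmS×1, Blms×1, bLMS×1, bLMs×1, bLmS×1, bLms×1, blMS×1, blMs×1, blmS×1, blms×1
BbllMmSs×BbLlMmSs grid (16·16=256): BBLlMMSS=2 BBLlMMSs=4 BBLlMMss=2 BBLlMmSS=4 BBLlMmSs=8 BBLlMmss=4 BBLlmmSS=2 BBLlmmSs=4 BBLlmmss=2 BBllMMSS=2 BBllMMSs=4 BBllMMss=2 BBllMmSS=4 BBllMmSs=8 BBllMmss=4 BBllmmSS=2 BBllmmSs=4 BBllmmss=2 BbLlMMSS=4 BbLlMMSs=8 BbLlMMss=4 BbLlMmSS=8 BbLlMmSs=16 BbLlMmss=8 BbLlmmSS=4 BbLlmmSs=8 BbLlmmss=4 BbllMMSS=4 BbllMMSs=8 BbllMMss=4 BbllMmSS=8 BbllMmSs=16 BbllMmss=8 BbllmmSS=4 BbllmmSs=8 Bbllmmss=4 bbLlMMSS=2 bbLlMMSs=4 bbLlMMss=2 bbLlMmSS=4 bbLlMmSs=8 bbLlMmss=4 bbLlmmSS=2 bbLlmmSs=4 bbLlmmss=2 bbllMMSS=2 bbllMMSs=4 bbllMMss=2 bbllMmSS=4 bbllMmSs=8 bbllMmss=4 bbllmmSS=2 bbllmmSs=4 bbllmmss=2
B_ ll mm S_ hits 18/256; gcd=2; 18÷2/256÷2 = 9/128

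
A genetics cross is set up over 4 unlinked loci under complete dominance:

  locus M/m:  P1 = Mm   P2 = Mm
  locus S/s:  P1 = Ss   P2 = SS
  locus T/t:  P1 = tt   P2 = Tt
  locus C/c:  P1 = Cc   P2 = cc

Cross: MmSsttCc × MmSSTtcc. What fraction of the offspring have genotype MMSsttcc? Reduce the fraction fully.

MmSsttCc gametes: MStC×2, MStc×2, MstC×2, Mstc×2, mStC×2, mStc×2, mstC×2, mstc×2
MmSSTtcc gametes: MSTc×4, MStc×4, mSTc×4, mStc×4
MmSsttCc×MmSSTtcc grid (16·16=256): MMSSTtCc=8 MMSSTtcc=8 MMSSttCc=8 MMSSttcc=8 MMSsTtCc=8 MMSsTtcc=8 MMSsttCc=8 MMSsttcc=8 MmSSTtCc=16 MmSSTtcc=16 MmSSttCc=16 MmSSttcc=16 MmSsTtCc=16 MmSsTtcc=16 MmSsttCc=16 MmSsttcc=16 mmSSTtCc=8 mmSSTtcc=8 mmSSttCc=8 mmSSttcc=8 mmSsTtCc=8 mmSsTtcc=8 mmSsttCc=8 mmSsttcc=8
MMSsttcc hits 8/256; gcd=8; 8÷8/256÷8 = 1/32

P(MMSsttcc) = 1/32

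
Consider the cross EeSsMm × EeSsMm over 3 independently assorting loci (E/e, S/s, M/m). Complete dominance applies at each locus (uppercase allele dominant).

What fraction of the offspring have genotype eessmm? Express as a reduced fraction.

P(eessmm) = 1/64

EeSsMm gametes: ESM×1, ESm×1, EsM×1, Esm×1, eSM×1, eSm×1, esM×1, esm×1
EeSsMm gametes: ESM×1, ESm×1, EsM×1, Esm×1, eSM×1, eSm×1, esM×1, esm×1
EeSsMm×EeSsMm grid (8·8=64): EESSMM=1 EESSMm=2 EESSmm=1 EESsMM=2 EESsMm=4 EESsmm=2 EEssMM=1 EEssMm=2 EEssmm=1 EeSSMM=2 EeSSMm=4 EeSSmm=2 EeSsMM=4 EeSsMm=8 EeSsmm=4 EessMM=2 EessMm=4 Eessmm=2 eeSSMM=1 eeSSMm=2 eeSSmm=1 eeSsMM=2 eeSsMm=4 eeSsmm=2 eessMM=1 eessMm=2 eessmm=1
eessmm hits 1/64; gcd=1; 1÷1/64÷1 = 1/64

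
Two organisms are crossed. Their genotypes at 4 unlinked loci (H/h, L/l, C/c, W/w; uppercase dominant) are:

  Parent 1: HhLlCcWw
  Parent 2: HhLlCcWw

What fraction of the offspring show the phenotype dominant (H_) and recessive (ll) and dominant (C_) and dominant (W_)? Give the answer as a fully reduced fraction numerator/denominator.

HhLlCcWw gametes: HLCW×1, HLCw×1, HLcW×1, HLcw×1, HlCW×1, HlCw×1, HlcW×1, Hlcw×1, hLCW×1, hLCw×1, hLcW×1, hLcw×1, hlCW×1, hlCw×1, hlcW×1, hlcw×1
HhLlCcWw gametes: HLCW×1, HLCw×1, HLcW×1, HLcw×1, HlCW×1, HlCw×1, HlcW×1, Hlcw×1, hLCW×1, hLCw×1, hLcW×1, hLcw×1, hlCW×1, hlCw×1, hlcW×1, hlcw×1
HhLlCcWw×HhLlCcWw grid (16·16=256): HHLLCCWW=1 HHLLCCWw=2 HHLLCCww=1 HHLLCcWW=2 HHLLCcWw=4 HHLLCcww=2 HHLLccWW=1 HHLLccWw=2 HHLLccww=1 HHLlCCWW=2 HHLlCCWw=4 HHLlCCww=2 HHLlCcWW=4 HHLlCcWw=8 HHLlCcww=4 HHLlccWW=2 HHLlccWw=4 HHLlccww=2 HHllCCWW=1 HHllCCWw=2 HHllCCww=1 HHllCcWW=2 HHllCcWw=4 HHllCcww=2 HHllccWW=1 HHllccWw=2 HHllccww=1 HhLLCCWW=2 HhLLCCWw=4 HhLLCCww=2 HhLLCcWW=4 HhLLCcWw=8 HhLLCcww=4 HhLLccWW=2 HhLLccWw=4 HhLLccww=2 HhLlCCWW=4 HhLlCCWw=8 HhLlCCww=4 HhLlCcWW=8 HhLlCcWw=16 HhLlCcww=8 HhLlccWW=4 HhLlccWw=8 HhLlccww=4 HhllCCWW=2 HhllCCWw=4 HhllCCww=2 HhllCcWW=4 HhllCcWw=8 HhllCcww=4 HhllccWW=2 HhllccWw=4 Hhllccww=2 hhLLCCWW=1 hhLLCCWw=2 hhLLCCww=1 hhLLCcWW=2 hhLLCcWw=4 hhLLCcww=2 hhLLccWW=1 hhLLccWw=2 hhLLccww=1 hhLlCCWW=2 hhLlCCWw=4 hhLlCCww=2 hhLlCcWW=4 hhLlCcWw=8 hhLlCcww=4 hhLlccWW=2 hhLlccWw=4 hhLlccww=2 hhllCCWW=1 hhllCCWw=2 hhllCCww=1 hhllCcWW=2 hhllCcWw=4 hhllCcww=2 hhllccWW=1 hhllccWw=2 hhllccww=1
H_ ll C_ W_ hits 27/256; gcd=1; 27÷1/256÷1 = 27/256

P(H_ ll C_ W_) = 27/256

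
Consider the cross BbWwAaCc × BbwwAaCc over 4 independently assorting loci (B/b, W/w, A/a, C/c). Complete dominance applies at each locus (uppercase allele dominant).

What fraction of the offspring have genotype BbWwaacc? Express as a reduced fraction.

P(BbWwaacc) = 1/64

BbWwAaCc gametes: BWAC×1, BWAc×1, BWaC×1, BWac×1, BwAC×1, BwAc×1, BwaC×1, Bwac×1, bWAC×1, bWAc×1, bWaC×1, bWac×1, bwAC×1, bwAc×1, bwaC×1, bwac×1
BbwwAaCc gametes: BwAC×2, BwAc×2, BwaC×2, Bwac×2, bwAC×2, bwAc×2, bwaC×2, bwac×2
BbWwAaCc×BbwwAaCc grid (16·16=256): BBWwAACC=2 BBWwAACc=4 BBWwAAcc=2 BBWwAaCC=4 BBWwAaCc=8 BBWwAacc=4 BBWwaaCC=2 BBWwaaCc=4 BBWwaacc=2 BBwwAACC=2 BBwwAACc=4 BBwwAAcc=2 BBwwAaCC=4 BBwwAaCc=8 BBwwAacc=4 BBwwaaCC=2 BBwwaaCc=4 BBwwaacc=2 BbWwAACC=4 BbWwAACc=8 BbWwAAcc=4 BbWwAaCC=8 BbWwAaCc=16 BbWwAacc=8 BbWwaaCC=4 BbWwaaCc=8 BbWwaacc=4 BbwwAACC=4 BbwwAACc=8 BbwwAAcc=4 BbwwAaCC=8 BbwwAaCc=16 BbwwAacc=8 BbwwaaCC=4 BbwwaaCc=8 Bbwwaacc=4 bbWwAACC=2 bbWwAACc=4 bbWwAAcc=2 bbWwAaCC=4 bbWwAaCc=8 bbWwAacc=4 bbWwaaCC=2 bbWwaaCc=4 bbWwaacc=2 bbwwAACC=2 bbwwAACc=4 bbwwAAcc=2 bbwwAaCC=4 bbwwAaCc=8 bbwwAacc=4 bbwwaaCC=2 bbwwaaCc=4 bbwwaacc=2
BbWwaacc hits 4/256; gcd=4; 4÷4/256÷4 = 1/64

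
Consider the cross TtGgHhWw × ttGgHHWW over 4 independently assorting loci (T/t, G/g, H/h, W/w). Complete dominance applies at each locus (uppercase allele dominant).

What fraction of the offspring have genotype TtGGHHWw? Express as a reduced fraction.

P(TtGGHHWw) = 1/32

TtGgHhWw gametes: TGHW×1, TGHw×1, TGhW×1, TGhw×1, TgHW×1, TgHw×1, TghW×1, Tghw×1, tGHW×1, tGHw×1, tGhW×1, tGhw×1, tgHW×1, tgHw×1, tghW×1, tghw×1
ttGgHHWW gametes: tGHW×8, tgHW×8
TtGgHhWw×ttGgHHWW grid (16·16=256): TtGGHHWW=8 TtGGHHWw=8 TtGGHhWW=8 TtGGHhWw=8 TtGgHHWW=16 TtGgHHWw=16 TtGgHhWW=16 TtGgHhWw=16 TtggHHWW=8 TtggHHWw=8 TtggHhWW=8 TtggHhWw=8 ttGGHHWW=8 ttGGHHWw=8 ttGGHhWW=8 ttGGHhWw=8 ttGgHHWW=16 ttGgHHWw=16 ttGgHhWW=16 ttGgHhWw=16 ttggHHWW=8 ttggHHWw=8 ttggHhWW=8 ttggHhWw=8
TtGGHHWw hits 8/256; gcd=8; 8÷8/256÷8 = 1/32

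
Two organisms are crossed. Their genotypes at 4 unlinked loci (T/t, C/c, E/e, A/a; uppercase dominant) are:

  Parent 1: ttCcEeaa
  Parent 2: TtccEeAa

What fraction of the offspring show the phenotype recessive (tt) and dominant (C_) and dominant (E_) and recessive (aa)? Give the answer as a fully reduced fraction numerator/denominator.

ttCcEeaa gametes: tCEa×4, tCea×4, tcEa×4, tcea×4
TtccEeAa gametes: TcEA×2, TcEa×2, TceA×2, Tcea×2, tcEA×2, tcEa×2, tceA×2, tcea×2
ttCcEeaa×TtccEeAa grid (16·16=256): TtCcEEAa=8 TtCcEEaa=8 TtCcEeAa=16 TtCcEeaa=16 TtCceeAa=8 TtCceeaa=8 TtccEEAa=8 TtccEEaa=8 TtccEeAa=16 TtccEeaa=16 TtcceeAa=8 Ttcceeaa=8 ttCcEEAa=8 ttCcEEaa=8 ttCcEeAa=16 ttCcEeaa=16 ttCceeAa=8 ttCceeaa=8 ttccEEAa=8 ttccEEaa=8 ttccEeAa=16 ttccEeaa=16 ttcceeAa=8 ttcceeaa=8
tt C_ E_ aa hits 24/256; gcd=8; 24÷8/256÷8 = 3/32

P(tt C_ E_ aa) = 3/32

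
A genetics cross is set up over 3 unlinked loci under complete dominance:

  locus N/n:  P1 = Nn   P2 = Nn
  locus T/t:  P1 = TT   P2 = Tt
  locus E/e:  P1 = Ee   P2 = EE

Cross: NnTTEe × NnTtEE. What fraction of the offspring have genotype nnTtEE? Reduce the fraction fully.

NnTTEe gametes: NTE×2, NTe×2, nTE×2, nTe×2
NnTtEE gametes: NTE×2, NtE×2, nTE×2, ntE×2
NnTTEe×NnTtEE grid (8·8=64): NNTTEE=4 NNTTEe=4 NNTtEE=4 NNTtEe=4 NnTTEE=8 NnTTEe=8 NnTtEE=8 NnTtEe=8 nnTTEE=4 nnTTEe=4 nnTtEE=4 nnTtEe=4
nnTtEE hits 4/64; gcd=4; 4÷4/64÷4 = 1/16

P(nnTtEE) = 1/16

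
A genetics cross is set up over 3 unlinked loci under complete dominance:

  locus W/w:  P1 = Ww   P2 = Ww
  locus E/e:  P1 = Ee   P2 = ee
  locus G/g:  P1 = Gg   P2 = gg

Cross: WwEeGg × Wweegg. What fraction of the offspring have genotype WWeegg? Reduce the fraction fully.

P(WWeegg) = 1/16

WwEeGg gametes: WEG×1, WEg×1, WeG×1, Weg×1, wEG×1, wEg×1, weG×1, weg×1
Wweegg gametes: Weg×4, weg×4
WwEeGg×Wweegg grid (8·8=64): WWEeGg=4 WWEegg=4 WWeeGg=4 WWeegg=4 WwEeGg=8 WwEegg=8 WweeGg=8 Wweegg=8 wwEeGg=4 wwEegg=4 wweeGg=4 wweegg=4
WWeegg hits 4/64; gcd=4; 4÷4/64÷4 = 1/16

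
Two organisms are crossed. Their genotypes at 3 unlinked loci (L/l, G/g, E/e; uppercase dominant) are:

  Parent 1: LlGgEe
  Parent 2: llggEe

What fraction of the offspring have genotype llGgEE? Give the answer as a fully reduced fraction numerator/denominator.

P(llGgEE) = 1/16

LlGgEe gametes: LGE×1, LGe×1, LgE×1, Lge×1, lGE×1, lGe×1, lgE×1, lge×1
llggEe gametes: lgE×4, lge×4
LlGgEe×llggEe grid (8·8=64): LlGgEE=4 LlGgEe=8 LlGgee=4 LlggEE=4 LlggEe=8 Llggee=4 llGgEE=4 llGgEe=8 llGgee=4 llggEE=4 llggEe=8 llggee=4
llGgEE hits 4/64; gcd=4; 4÷4/64÷4 = 1/16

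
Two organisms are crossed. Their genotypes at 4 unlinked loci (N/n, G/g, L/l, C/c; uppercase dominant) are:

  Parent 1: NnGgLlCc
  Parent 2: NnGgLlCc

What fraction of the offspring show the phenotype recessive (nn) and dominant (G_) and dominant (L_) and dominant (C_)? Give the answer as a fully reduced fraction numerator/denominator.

NnGgLlCc gametes: NGLC×1, NGLc×1, NGlC×1, NGlc×1, NgLC×1, NgLc×1, NglC×1, Nglc×1, nGLC×1, nGLc×1, nGlC×1, nGlc×1, ngLC×1, ngLc×1, nglC×1, nglc×1
NnGgLlCc gametes: NGLC×1, NGLc×1, NGlC×1, NGlc×1, NgLC×1, NgLc×1, NglC×1, Nglc×1, nGLC×1, nGLc×1, nGlC×1, nGlc×1, ngLC×1, ngLc×1, nglC×1, nglc×1
NnGgLlCc×NnGgLlCc grid (16·16=256): NNGGLLCC=1 NNGGLLCc=2 NNGGLLcc=1 NNGGLlCC=2 NNGGLlCc=4 NNGGLlcc=2 NNGGllCC=1 NNGGllCc=2 NNGGllcc=1 NNGgLLCC=2 NNGgLLCc=4 NNGgLLcc=2 NNGgLlCC=4 NNGgLlCc=8 NNGgLlcc=4 NNGgllCC=2 NNGgllCc=4 NNGgllcc=2 NNggLLCC=1 NNggLLCc=2 NNggLLcc=1 NNggLlCC=2 NNggLlCc=4 NNggLlcc=2 NNggllCC=1 NNggllCc=2 NNggllcc=1 NnGGLLCC=2 NnGGLLCc=4 NnGGLLcc=2 NnGGLlCC=4 NnGGLlCc=8 NnGGLlcc=4 NnGGllCC=2 NnGGllCc=4 NnGGllcc=2 NnGgLLCC=4 NnGgLLCc=8 NnGgLLcc=4 NnGgLlCC=8 NnGgLlCc=16 NnGgLlcc=8 NnGgllCC=4 NnGgllCc=8 NnGgllcc=4 NnggLLCC=2 NnggLLCc=4 NnggLLcc=2 NnggLlCC=4 NnggLlCc=8 NnggLlcc=4 NnggllCC=2 NnggllCc=4 Nnggllcc=2 nnGGLLCC=1 nnGGLLCc=2 nnGGLLcc=1 nnGGLlCC=2 nnGGLlCc=4 nnGGLlcc=2 nnGGllCC=1 nnGGllCc=2 nnGGllcc=1 nnGgLLCC=2 nnGgLLCc=4 nnGgLLcc=2 nnGgLlCC=4 nnGgLlCc=8 nnGgLlcc=4 nnGgllCC=2 nnGgllCc=4 nnGgllcc=2 nnggLLCC=1 nnggLLCc=2 nnggLLcc=1 nnggLlCC=2 nnggLlCc=4 nnggLlcc=2 nnggllCC=1 nnggllCc=2 nnggllcc=1
nn G_ L_ C_ hits 27/256; gcd=1; 27÷1/256÷1 = 27/256

P(nn G_ L_ C_) = 27/256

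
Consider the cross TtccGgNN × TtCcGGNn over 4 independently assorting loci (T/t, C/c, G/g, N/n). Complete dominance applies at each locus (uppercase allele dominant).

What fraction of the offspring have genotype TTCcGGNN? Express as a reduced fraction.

P(TTCcGGNN) = 1/32

TtccGgNN gametes: TcGN×4, TcgN×4, tcGN×4, tcgN×4
TtCcGGNn gametes: TCGN×2, TCGn×2, TcGN×2, TcGn×2, tCGN×2, tCGn×2, tcGN×2, tcGn×2
TtccGgNN×TtCcGGNn grid (16·16=256): TTCcGGNN=8 TTCcGGNn=8 TTCcGgNN=8 TTCcGgNn=8 TTccGGNN=8 TTccGGNn=8 TTccGgNN=8 TTccGgNn=8 TtCcGGNN=16 TtCcGGNn=16 TtCcGgNN=16 TtCcGgNn=16 TtccGGNN=16 TtccGGNn=16 TtccGgNN=16 TtccGgNn=16 ttCcGGNN=8 ttCcGGNn=8 ttCcGgNN=8 ttCcGgNn=8 ttccGGNN=8 ttccGGNn=8 ttccGgNN=8 ttccGgNn=8
TTCcGGNN hits 8/256; gcd=8; 8÷8/256÷8 = 1/32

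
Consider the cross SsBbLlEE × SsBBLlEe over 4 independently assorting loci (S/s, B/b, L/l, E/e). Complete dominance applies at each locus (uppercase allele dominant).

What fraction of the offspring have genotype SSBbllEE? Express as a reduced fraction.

SsBbLlEE gametes: SBLE×2, SBlE×2, SbLE×2, SblE×2, sBLE×2, sBlE×2, sbLE×2, sblE×2
SsBBLlEe gametes: SBLE×2, SBLe×2, SBlE×2, SBle×2, sBLE×2, sBLe×2, sBlE×2, sBle×2
SsBbLlEE×SsBBLlEe grid (16·16=256): SSBBLLEE=4 SSBBLLEe=4 SSBBLlEE=8 SSBBLlEe=8 SSBBllEE=4 SSBBllEe=4 SSBbLLEE=4 SSBbLLEe=4 SSBbLlEE=8 SSBbLlEe=8 SSBbllEE=4 SSBbllEe=4 SsBBLLEE=8 SsBBLLEe=8 SsBBLlEE=16 SsBBLlEe=16 SsBBllEE=8 SsBBllEe=8 SsBbLLEE=8 SsBbLLEe=8 SsBbLlEE=16 SsBbLlEe=16 SsBbllEE=8 SsBbllEe=8 ssBBLLEE=4 ssBBLLEe=4 ssBBLlEE=8 ssBBLlEe=8 ssBBllEE=4 ssBBllEe=4 ssBbLLEE=4 ssBbLLEe=4 ssBbLlEE=8 ssBbLlEe=8 ssBbllEE=4 ssBbllEe=4
SSBbllEE hits 4/256; gcd=4; 4÷4/256÷4 = 1/64

P(SSBbllEE) = 1/64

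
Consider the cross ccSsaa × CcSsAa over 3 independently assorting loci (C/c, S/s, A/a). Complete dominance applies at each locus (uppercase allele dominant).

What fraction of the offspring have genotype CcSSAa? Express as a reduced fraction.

P(CcSSAa) = 1/16

ccSsaa gametes: cSa×4, csa×4
CcSsAa gametes: CSA×1, CSa×1, CsA×1, Csa×1, cSA×1, cSa×1, csA×1, csa×1
ccSsaa×CcSsAa grid (8·8=64): CcSSAa=4 CcSSaa=4 CcSsAa=8 CcSsaa=8 CcssAa=4 Ccssaa=4 ccSSAa=4 ccSSaa=4 ccSsAa=8 ccSsaa=8 ccssAa=4 ccssaa=4
CcSSAa hits 4/64; gcd=4; 4÷4/64÷4 = 1/16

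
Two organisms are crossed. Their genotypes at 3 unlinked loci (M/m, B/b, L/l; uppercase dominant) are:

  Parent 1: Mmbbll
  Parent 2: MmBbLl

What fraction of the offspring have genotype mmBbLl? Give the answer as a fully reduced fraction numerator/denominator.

Mmbbll gametes: Mbl×4, mbl×4
MmBbLl gametes: MBL×1, MBl×1, MbL×1, Mbl×1, mBL×1, mBl×1, mbL×1, mbl×1
Mmbbll×MmBbLl grid (8·8=64): MMBbLl=4 MMBbll=4 MMbbLl=4 MMbbll=4 MmBbLl=8 MmBbll=8 MmbbLl=8 Mmbbll=8 mmBbLl=4 mmBbll=4 mmbbLl=4 mmbbll=4
mmBbLl hits 4/64; gcd=4; 4÷4/64÷4 = 1/16

P(mmBbLl) = 1/16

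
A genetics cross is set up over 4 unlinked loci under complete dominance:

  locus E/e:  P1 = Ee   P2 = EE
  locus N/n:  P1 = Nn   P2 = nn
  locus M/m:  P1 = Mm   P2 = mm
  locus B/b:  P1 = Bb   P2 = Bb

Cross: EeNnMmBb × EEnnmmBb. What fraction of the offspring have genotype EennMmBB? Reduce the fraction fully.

EeNnMmBb gametes: ENMB×1, ENMb×1, ENmB×1, ENmb×1, EnMB×1, EnMb×1, EnmB×1, Enmb×1, eNMB×1, eNMb×1, eNmB×1, eNmb×1, enMB×1, enMb×1, enmB×1, enmb×1
EEnnmmBb gametes: EnmB×8, Enmb×8
EeNnMmBb×EEnnmmBb grid (16·16=256): EENnMmBB=8 EENnMmBb=16 EENnMmbb=8 EENnmmBB=8 EENnmmBb=16 EENnmmbb=8 EEnnMmBB=8 EEnnMmBb=16 EEnnMmbb=8 EEnnmmBB=8 EEnnmmBb=16 EEnnmmbb=8 EeNnMmBB=8 EeNnMmBb=16 EeNnMmbb=8 EeNnmmBB=8 EeNnmmBb=16 EeNnmmbb=8 EennMmBB=8 EennMmBb=16 EennMmbb=8 EennmmBB=8 EennmmBb=16 Eennmmbb=8
EennMmBB hits 8/256; gcd=8; 8÷8/256÷8 = 1/32

P(EennMmBB) = 1/32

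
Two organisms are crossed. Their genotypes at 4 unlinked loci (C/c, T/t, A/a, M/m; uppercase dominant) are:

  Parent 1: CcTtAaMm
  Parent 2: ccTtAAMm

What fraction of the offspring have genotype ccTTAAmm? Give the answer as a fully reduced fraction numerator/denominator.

CcTtAaMm gametes: CTAM×1, CTAm×1, CTaM×1, CTam×1, CtAM×1, CtAm×1, CtaM×1, Ctam×1, cTAM×1, cTAm×1, cTaM×1, cTam×1, ctAM×1, ctAm×1, ctaM×1, ctam×1
ccTtAAMm gametes: cTAM×4, cTAm×4, ctAM×4, ctAm×4
CcTtAaMm×ccTtAAMm grid (16·16=256): CcTTAAMM=4 CcTTAAMm=8 CcTTAAmm=4 CcTTAaMM=4 CcTTAaMm=8 CcTTAamm=4 CcTtAAMM=8 CcTtAAMm=16 CcTtAAmm=8 CcTtAaMM=8 CcTtAaMm=16 CcTtAamm=8 CcttAAMM=4 CcttAAMm=8 CcttAAmm=4 CcttAaMM=4 CcttAaMm=8 CcttAamm=4 ccTTAAMM=4 ccTTAAMm=8 ccTTAAmm=4 ccTTAaMM=4 ccTTAaMm=8 ccTTAamm=4 ccTtAAMM=8 ccTtAAMm=16 ccTtAAmm=8 ccTtAaMM=8 ccTtAaMm=16 ccTtAamm=8 ccttAAMM=4 ccttAAMm=8 ccttAAmm=4 ccttAaMM=4 ccttAaMm=8 ccttAamm=4
ccTTAAmm hits 4/256; gcd=4; 4÷4/256÷4 = 1/64

P(ccTTAAmm) = 1/64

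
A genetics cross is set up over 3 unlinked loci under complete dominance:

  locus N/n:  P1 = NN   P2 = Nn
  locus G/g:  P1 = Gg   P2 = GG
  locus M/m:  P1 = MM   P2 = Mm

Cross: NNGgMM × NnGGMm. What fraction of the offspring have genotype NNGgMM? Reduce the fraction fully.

P(NNGgMM) = 1/8

NNGgMM gametes: NGM×4, NgM×4
NnGGMm gametes: NGM×2, NGm×2, nGM×2, nGm×2
NNGgMM×NnGGMm grid (8·8=64): NNGGMM=8 NNGGMm=8 NNGgMM=8 NNGgMm=8 NnGGMM=8 NnGGMm=8 NnGgMM=8 NnGgMm=8
NNGgMM hits 8/64; gcd=8; 8÷8/64÷8 = 1/8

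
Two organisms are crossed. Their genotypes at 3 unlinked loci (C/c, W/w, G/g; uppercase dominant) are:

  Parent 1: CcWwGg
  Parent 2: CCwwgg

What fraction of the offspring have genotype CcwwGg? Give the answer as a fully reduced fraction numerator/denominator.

P(CcwwGg) = 1/8

CcWwGg gametes: CWG×1, CWg×1, CwG×1, Cwg×1, cWG×1, cWg×1, cwG×1, cwg×1
CCwwgg gametes: Cwg×8
CcWwGg×CCwwgg grid (8·8=64): CCWwGg=8 CCWwgg=8 CCwwGg=8 CCwwgg=8 CcWwGg=8 CcWwgg=8 CcwwGg=8 Ccwwgg=8
CcwwGg hits 8/64; gcd=8; 8÷8/64÷8 = 1/8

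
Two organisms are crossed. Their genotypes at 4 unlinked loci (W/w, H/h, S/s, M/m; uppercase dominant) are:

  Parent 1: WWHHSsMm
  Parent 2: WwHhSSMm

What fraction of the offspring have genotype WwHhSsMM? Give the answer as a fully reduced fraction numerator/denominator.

WWHHSsMm gametes: WHSM×4, WHSm×4, WHsM×4, WHsm×4
WwHhSSMm gametes: WHSM×2, WHSm×2, WhSM×2, WhSm×2, wHSM×2, wHSm×2, whSM×2, whSm×2
WWHHSsMm×WwHhSSMm grid (16·16=256): WWHHSSMM=8 WWHHSSMm=16 WWHHSSmm=8 WWHHSsMM=8 WWHHSsMm=16 WWHHSsmm=8 WWHhSSMM=8 WWHhSSMm=16 WWHhSSmm=8 WWHhSsMM=8 WWHhSsMm=16 WWHhSsmm=8 WwHHSSMM=8 WwHHSSMm=16 WwHHSSmm=8 WwHHSsMM=8 WwHHSsMm=16 WwHHSsmm=8 WwHhSSMM=8 WwHhSSMm=16 WwHhSSmm=8 WwHhSsMM=8 WwHhSsMm=16 WwHhSsmm=8
WwHhSsMM hits 8/256; gcd=8; 8÷8/256÷8 = 1/32

P(WwHhSsMM) = 1/32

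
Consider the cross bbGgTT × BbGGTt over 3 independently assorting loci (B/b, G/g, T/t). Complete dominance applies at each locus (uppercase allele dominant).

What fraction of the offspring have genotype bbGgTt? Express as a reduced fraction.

bbGgTT gametes: bGT×4, bgT×4
BbGGTt gametes: BGT×2, BGt×2, bGT×2, bGt×2
bbGgTT×BbGGTt grid (8·8=64): BbGGTT=8 BbGGTt=8 BbGgTT=8 BbGgTt=8 bbGGTT=8 bbGGTt=8 bbGgTT=8 bbGgTt=8
bbGgTt hits 8/64; gcd=8; 8÷8/64÷8 = 1/8

P(bbGgTt) = 1/8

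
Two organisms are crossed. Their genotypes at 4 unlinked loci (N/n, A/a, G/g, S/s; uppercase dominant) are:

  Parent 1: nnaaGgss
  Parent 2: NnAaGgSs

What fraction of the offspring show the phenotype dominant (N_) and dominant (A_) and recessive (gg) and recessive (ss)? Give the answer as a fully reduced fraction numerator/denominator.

P(N_ A_ gg ss) = 1/32

nnaaGgss gametes: naGs×8, nags×8
NnAaGgSs gametes: NAGS×1, NAGs×1, NAgS×1, NAgs×1, NaGS×1, NaGs×1, NagS×1, Nags×1, nAGS×1, nAGs×1, nAgS×1, nAgs×1, naGS×1, naGs×1, nagS×1, nags×1
nnaaGgss×NnAaGgSs grid (16·16=256): NnAaGGSs=8 NnAaGGss=8 NnAaGgSs=16 NnAaGgss=16 NnAaggSs=8 NnAaggss=8 NnaaGGSs=8 NnaaGGss=8 NnaaGgSs=16 NnaaGgss=16 NnaaggSs=8 Nnaaggss=8 nnAaGGSs=8 nnAaGGss=8 nnAaGgSs=16 nnAaGgss=16 nnAaggSs=8 nnAaggss=8 nnaaGGSs=8 nnaaGGss=8 nnaaGgSs=16 nnaaGgss=16 nnaaggSs=8 nnaaggss=8
N_ A_ gg ss hits 8/256; gcd=8; 8÷8/256÷8 = 1/32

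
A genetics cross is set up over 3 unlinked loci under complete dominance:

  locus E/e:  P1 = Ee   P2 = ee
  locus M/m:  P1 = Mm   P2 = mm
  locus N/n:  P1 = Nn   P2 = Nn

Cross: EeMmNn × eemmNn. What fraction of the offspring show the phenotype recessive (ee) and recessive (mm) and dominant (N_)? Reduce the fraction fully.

EeMmNn gametes: EMN×1, EMn×1, EmN×1, Emn×1, eMN×1, eMn×1, emN×1, emn×1
eemmNn gametes: emN×4, emn×4
EeMmNn×eemmNn grid (8·8=64): EeMmNN=4 EeMmNn=8 EeMmnn=4 EemmNN=4 EemmNn=8 Eemmnn=4 eeMmNN=4 eeMmNn=8 eeMmnn=4 eemmNN=4 eemmNn=8 eemmnn=4
ee mm N_ hits 12/64; gcd=4; 12÷4/64÷4 = 3/16

P(ee mm N_) = 3/16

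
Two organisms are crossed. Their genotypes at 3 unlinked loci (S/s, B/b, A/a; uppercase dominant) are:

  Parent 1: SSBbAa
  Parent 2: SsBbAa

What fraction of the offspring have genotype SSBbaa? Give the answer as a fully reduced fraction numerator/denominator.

P(SSBbaa) = 1/16

SSBbAa gametes: SBA×2, SBa×2, SbA×2, Sba×2
SsBbAa gametes: SBA×1, SBa×1, SbA×1, Sba×1, sBA×1, sBa×1, sbA×1, sba×1
SSBbAa×SsBbAa grid (8·8=64): SSBBAA=2 SSBBAa=4 SSBBaa=2 SSBbAA=4 SSBbAa=8 SSBbaa=4 SSbbAA=2 SSbbAa=4 SSbbaa=2 SsBBAA=2 SsBBAa=4 SsBBaa=2 SsBbAA=4 SsBbAa=8 SsBbaa=4 SsbbAA=2 SsbbAa=4 Ssbbaa=2
SSBbaa hits 4/64; gcd=4; 4÷4/64÷4 = 1/16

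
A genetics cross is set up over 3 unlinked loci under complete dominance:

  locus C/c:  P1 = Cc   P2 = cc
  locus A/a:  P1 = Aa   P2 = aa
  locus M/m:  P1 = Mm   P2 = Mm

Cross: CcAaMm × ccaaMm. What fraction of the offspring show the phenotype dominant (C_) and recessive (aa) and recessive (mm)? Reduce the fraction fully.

P(C_ aa mm) = 1/16

CcAaMm gametes: CAM×1, CAm×1, CaM×1, Cam×1, cAM×1, cAm×1, caM×1, cam×1
ccaaMm gametes: caM×4, cam×4
CcAaMm×ccaaMm grid (8·8=64): CcAaMM=4 CcAaMm=8 CcAamm=4 CcaaMM=4 CcaaMm=8 Ccaamm=4 ccAaMM=4 ccAaMm=8 ccAamm=4 ccaaMM=4 ccaaMm=8 ccaamm=4
C_ aa mm hits 4/64; gcd=4; 4÷4/64÷4 = 1/16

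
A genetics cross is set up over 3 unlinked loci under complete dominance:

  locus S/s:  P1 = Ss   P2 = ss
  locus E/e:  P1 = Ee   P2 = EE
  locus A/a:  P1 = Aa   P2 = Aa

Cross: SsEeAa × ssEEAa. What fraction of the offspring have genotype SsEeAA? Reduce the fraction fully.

SsEeAa gametes: SEA×1, SEa×1, SeA×1, Sea×1, sEA×1, sEa×1, seA×1, sea×1
ssEEAa gametes: sEA×4, sEa×4
SsEeAa×ssEEAa grid (8·8=64): SsEEAA=4 SsEEAa=8 SsEEaa=4 SsEeAA=4 SsEeAa=8 SsEeaa=4 ssEEAA=4 ssEEAa=8 ssEEaa=4 ssEeAA=4 ssEeAa=8 ssEeaa=4
SsEeAA hits 4/64; gcd=4; 4÷4/64÷4 = 1/16

P(SsEeAA) = 1/16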